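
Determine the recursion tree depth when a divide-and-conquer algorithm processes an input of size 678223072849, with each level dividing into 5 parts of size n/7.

For divide and conquer with division factor 7:

Problem sizes at each level:
Level 0: 678223072849
Level 1: 96889010407
Level 2: 13841287201
Level 3: 1977326743
Level 4: 282475249
Level 5: 40353607
Level 6: 5764801
Level 7: 823543
Level 8: 117649
Level 9: 16807
Level 10: 2401
Level 11: 343
Level 12: 49
Level 13: 7
Level 14: 1

The root is level 0 and the size-1 base case is level 14 (the tree spans levels 0 through 14, i.e. 15 levels counting the root), so the depth is the number of divisions: log_7(678223072849) = 14

The recursion tree depth is log_7(678223072849) = 14. At each level, the problem size is divided by 7, so it takes 14 divisions to reduce to a base case of size 1. The algorithm makes 5 recursive calls at each level.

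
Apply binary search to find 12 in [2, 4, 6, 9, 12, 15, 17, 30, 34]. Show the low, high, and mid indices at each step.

Binary search for 12 in [2, 4, 6, 9, 12, 15, 17, 30, 34]:

lo=0, hi=8, mid=4, arr[mid]=12 -> Found target at index 4!

Binary search finds 12 at index 4 after 1 comparisons. The search repeatedly halves the search space by comparing with the middle element.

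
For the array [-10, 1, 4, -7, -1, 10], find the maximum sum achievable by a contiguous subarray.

Using Kadane's algorithm on [-10, 1, 4, -7, -1, 10]:

Scanning through the array:
Position 1 (value 1): max_ending_here = 1, max_so_far = 1
Position 2 (value 4): max_ending_here = 5, max_so_far = 5
Position 3 (value -7): max_ending_here = -2, max_so_far = 5
Position 4 (value -1): max_ending_here = -1, max_so_far = 5
Position 5 (value 10): max_ending_here = 10, max_so_far = 10

Maximum subarray: [10]
Maximum sum: 10

The maximum subarray is [10] with sum 10. This subarray runs from index 5 to index 5.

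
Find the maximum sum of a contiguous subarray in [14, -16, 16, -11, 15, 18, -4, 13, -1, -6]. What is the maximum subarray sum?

Using Kadane's algorithm on [14, -16, 16, -11, 15, 18, -4, 13, -1, -6]:

Scanning through the array:
Position 1 (value -16): max_ending_here = -2, max_so_far = 14
Position 2 (value 16): max_ending_here = 16, max_so_far = 16
Position 3 (value -11): max_ending_here = 5, max_so_far = 16
Position 4 (value 15): max_ending_here = 20, max_so_far = 20
Position 5 (value 18): max_ending_here = 38, max_so_far = 38
Position 6 (value -4): max_ending_here = 34, max_so_far = 38
Position 7 (value 13): max_ending_here = 47, max_so_far = 47
Position 8 (value -1): max_ending_here = 46, max_so_far = 47
Position 9 (value -6): max_ending_here = 40, max_so_far = 47

Maximum subarray: [16, -11, 15, 18, -4, 13]
Maximum sum: 47

The maximum subarray is [16, -11, 15, 18, -4, 13] with sum 47. This subarray runs from index 2 to index 7.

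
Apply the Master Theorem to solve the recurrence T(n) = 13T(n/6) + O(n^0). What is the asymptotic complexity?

Master Theorem for T(n) = 13T(n/6) + O(n^0):

a = 13, b = 6, c = 0
log_b(a) = log_6(13) = 1.4315

Case 1: c = 0 < log_6(13) = 1.4315
T(n) = O(n^(log_6 13))

For T(n) = 13T(n/6) + O(n^0): log_6(13) = 1.4315. This is Case 1 of the Master Theorem (c < log_b(a), work dominated by leaves), giving O(n^(log_6 13)).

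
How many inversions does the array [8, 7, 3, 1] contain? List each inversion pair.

Finding inversions in [8, 7, 3, 1]:

(0, 1): arr[0]=8 > arr[1]=7
(0, 2): arr[0]=8 > arr[2]=3
(0, 3): arr[0]=8 > arr[3]=1
(1, 2): arr[1]=7 > arr[2]=3
(1, 3): arr[1]=7 > arr[3]=1
(2, 3): arr[2]=3 > arr[3]=1

Total inversions: 6

The array has 6 inversion(s): (0,1), (0,2), (0,3), (1,2), (1,3), (2,3). Each pair (i,j) satisfies i < j and arr[i] > arr[j].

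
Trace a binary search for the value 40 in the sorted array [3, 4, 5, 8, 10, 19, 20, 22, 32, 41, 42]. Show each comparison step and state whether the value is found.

Binary search for 40 in [3, 4, 5, 8, 10, 19, 20, 22, 32, 41, 42]:

lo=0, hi=10, mid=5, arr[mid]=19 -> 19 < 40, search right half
lo=6, hi=10, mid=8, arr[mid]=32 -> 32 < 40, search right half
lo=9, hi=10, mid=9, arr[mid]=41 -> 41 > 40, search left half
lo=9 > hi=8, target 40 not found

Binary search determines that 40 is not in the array after 3 comparisons. The search space was exhausted without finding the target.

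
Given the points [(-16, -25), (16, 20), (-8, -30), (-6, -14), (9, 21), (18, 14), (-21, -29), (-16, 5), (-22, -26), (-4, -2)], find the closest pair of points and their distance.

Computing all pairwise distances among 10 points:

d((-16, -25), (16, 20)) = 55.2178
d((-16, -25), (-8, -30)) = 9.434
d((-16, -25), (-6, -14)) = 14.8661
d((-16, -25), (9, 21)) = 52.3546
d((-16, -25), (18, 14)) = 51.7397
d((-16, -25), (-21, -29)) = 6.4031
d((-16, -25), (-16, 5)) = 30.0
d((-16, -25), (-22, -26)) = 6.0828
d((-16, -25), (-4, -2)) = 25.9422
d((16, 20), (-8, -30)) = 55.4617
d((16, 20), (-6, -14)) = 40.4969
d((16, 20), (9, 21)) = 7.0711
d((16, 20), (18, 14)) = 6.3246
d((16, 20), (-21, -29)) = 61.4003
d((16, 20), (-16, 5)) = 35.3412
d((16, 20), (-22, -26)) = 59.6657
d((16, 20), (-4, -2)) = 29.7321
d((-8, -30), (-6, -14)) = 16.1245
d((-8, -30), (9, 21)) = 53.7587
d((-8, -30), (18, 14)) = 51.1077
d((-8, -30), (-21, -29)) = 13.0384
d((-8, -30), (-16, 5)) = 35.9026
d((-8, -30), (-22, -26)) = 14.5602
d((-8, -30), (-4, -2)) = 28.2843
d((-6, -14), (9, 21)) = 38.0789
d((-6, -14), (18, 14)) = 36.8782
d((-6, -14), (-21, -29)) = 21.2132
d((-6, -14), (-16, 5)) = 21.4709
d((-6, -14), (-22, -26)) = 20.0
d((-6, -14), (-4, -2)) = 12.1655
d((9, 21), (18, 14)) = 11.4018
d((9, 21), (-21, -29)) = 58.3095
d((9, 21), (-16, 5)) = 29.6816
d((9, 21), (-22, -26)) = 56.3028
d((9, 21), (-4, -2)) = 26.4197
d((18, 14), (-21, -29)) = 58.0517
d((18, 14), (-16, 5)) = 35.171
d((18, 14), (-22, -26)) = 56.5685
d((18, 14), (-4, -2)) = 27.2029
d((-21, -29), (-16, 5)) = 34.3657
d((-21, -29), (-22, -26)) = 3.1623 <-- minimum
d((-21, -29), (-4, -2)) = 31.9061
d((-16, 5), (-22, -26)) = 31.5753
d((-16, 5), (-4, -2)) = 13.8924
d((-22, -26), (-4, -2)) = 30.0

Closest pair: (-21, -29) and (-22, -26) with distance 3.1623

The closest pair is (-21, -29) and (-22, -26) with Euclidean distance 3.1623. For 10 points, brute-force pairwise comparison is shown above. For large n, the divide-and-conquer algorithm (sort by x, recurse on halves, check the dividing strip) achieves O(n log n).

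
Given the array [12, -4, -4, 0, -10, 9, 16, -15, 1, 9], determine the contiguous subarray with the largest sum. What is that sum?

Using Kadane's algorithm on [12, -4, -4, 0, -10, 9, 16, -15, 1, 9]:

Scanning through the array:
Position 1 (value -4): max_ending_here = 8, max_so_far = 12
Position 2 (value -4): max_ending_here = 4, max_so_far = 12
Position 3 (value 0): max_ending_here = 4, max_so_far = 12
Position 4 (value -10): max_ending_here = -6, max_so_far = 12
Position 5 (value 9): max_ending_here = 9, max_so_far = 12
Position 6 (value 16): max_ending_here = 25, max_so_far = 25
Position 7 (value -15): max_ending_here = 10, max_so_far = 25
Position 8 (value 1): max_ending_here = 11, max_so_far = 25
Position 9 (value 9): max_ending_here = 20, max_so_far = 25

Maximum subarray: [9, 16]
Maximum sum: 25

The maximum subarray is [9, 16] with sum 25. This subarray runs from index 5 to index 6.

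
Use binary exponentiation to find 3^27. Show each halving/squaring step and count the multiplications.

Computing 3^27 by squaring (build up from 3^1; each line after the first costs one multiplication):

3^1 = 3
3^2 = (3^1)^2 = 3^2 = 9
3^3 = 3 * 3^2 = 3 * 9 = 27
3^6 = (3^3)^2 = 27^2 = 729
3^12 = (3^6)^2 = 729^2 = 531441
3^13 = 3 * 3^12 = 3 * 531441 = 1594323
3^26 = (3^13)^2 = 1594323^2 = 2541865828329
3^27 = 3 * 3^26 = 3 * 2541865828329 = 7625597484987

Result: 7625597484987
Multiplications needed: 7 (7 lines after 3^1)

3^27 = 7625597484987. Using exponentiation by squaring, this requires 7 multiplications. The key idea: if the exponent is even, square the half-power; if odd, multiply by the base once.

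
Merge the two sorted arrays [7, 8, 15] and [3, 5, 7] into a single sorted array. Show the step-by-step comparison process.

Merging process:

Compare 7 vs 3: take 3 from right. Merged: [3]
Compare 7 vs 5: take 5 from right. Merged: [3, 5]
Compare 7 vs 7: take 7 from left. Merged: [3, 5, 7]
Compare 8 vs 7: take 7 from right. Merged: [3, 5, 7, 7]
Append remaining from left: [8, 15]. Merged: [3, 5, 7, 7, 8, 15]

Final merged array: [3, 5, 7, 7, 8, 15]
Total comparisons: 4

The merged array is [3, 5, 7, 7, 8, 15], requiring 4 comparisons. The merge step runs in O(n) time where n is the total number of elements.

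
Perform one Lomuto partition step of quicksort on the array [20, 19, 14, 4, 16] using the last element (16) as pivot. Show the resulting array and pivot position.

Lomuto partition with pivot = 16:

Initial array: [20, 19, 14, 4, 16]

arr[0]=20 > 16: no swap
arr[1]=19 > 16: no swap
arr[2]=14 <= 16: swap with position 0, array becomes [14, 19, 20, 4, 16]
arr[3]=4 <= 16: swap with position 1, array becomes [14, 4, 20, 19, 16]

Place pivot at position 2: [14, 4, 16, 19, 20]
Pivot position: 2

After partitioning with pivot 16, the array becomes [14, 4, 16, 19, 20]. The pivot is placed at index 2. All elements to the left of the pivot are <= 16, and all elements to the right are > 16.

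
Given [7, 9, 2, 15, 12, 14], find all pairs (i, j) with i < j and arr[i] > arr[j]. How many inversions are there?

Finding inversions in [7, 9, 2, 15, 12, 14]:

(0, 2): arr[0]=7 > arr[2]=2
(1, 2): arr[1]=9 > arr[2]=2
(3, 4): arr[3]=15 > arr[4]=12
(3, 5): arr[3]=15 > arr[5]=14

Total inversions: 4

The array has 4 inversion(s): (0,2), (1,2), (3,4), (3,5). Each pair (i,j) satisfies i < j and arr[i] > arr[j].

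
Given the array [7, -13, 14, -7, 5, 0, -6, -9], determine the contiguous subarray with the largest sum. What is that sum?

Using Kadane's algorithm on [7, -13, 14, -7, 5, 0, -6, -9]:

Scanning through the array:
Position 1 (value -13): max_ending_here = -6, max_so_far = 7
Position 2 (value 14): max_ending_here = 14, max_so_far = 14
Position 3 (value -7): max_ending_here = 7, max_so_far = 14
Position 4 (value 5): max_ending_here = 12, max_so_far = 14
Position 5 (value 0): max_ending_here = 12, max_so_far = 14
Position 6 (value -6): max_ending_here = 6, max_so_far = 14
Position 7 (value -9): max_ending_here = -3, max_so_far = 14

Maximum subarray: [14]
Maximum sum: 14

The maximum subarray is [14] with sum 14. This subarray runs from index 2 to index 2.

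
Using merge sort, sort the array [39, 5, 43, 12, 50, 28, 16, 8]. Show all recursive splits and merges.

Merge sort trace:

Split: [39, 5, 43, 12, 50, 28, 16, 8] -> [39, 5, 43, 12] and [50, 28, 16, 8]
  Split: [39, 5, 43, 12] -> [39, 5] and [43, 12]
    Split: [39, 5] -> [39] and [5]
    Merge: [39] + [5] -> [5, 39]
    Split: [43, 12] -> [43] and [12]
    Merge: [43] + [12] -> [12, 43]
  Merge: [5, 39] + [12, 43] -> [5, 12, 39, 43]
  Split: [50, 28, 16, 8] -> [50, 28] and [16, 8]
    Split: [50, 28] -> [50] and [28]
    Merge: [50] + [28] -> [28, 50]
    Split: [16, 8] -> [16] and [8]
    Merge: [16] + [8] -> [8, 16]
  Merge: [28, 50] + [8, 16] -> [8, 16, 28, 50]
Merge: [5, 12, 39, 43] + [8, 16, 28, 50] -> [5, 8, 12, 16, 28, 39, 43, 50]

Final sorted array: [5, 8, 12, 16, 28, 39, 43, 50]

The merge sort proceeds by recursively splitting the array and merging sorted halves.
After all merges, the sorted array is [5, 8, 12, 16, 28, 39, 43, 50].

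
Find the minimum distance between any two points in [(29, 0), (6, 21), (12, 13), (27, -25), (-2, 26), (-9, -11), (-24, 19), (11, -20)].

Computing all pairwise distances among 8 points:

d((29, 0), (6, 21)) = 31.1448
d((29, 0), (12, 13)) = 21.4009
d((29, 0), (27, -25)) = 25.0799
d((29, 0), (-2, 26)) = 40.4599
d((29, 0), (-9, -11)) = 39.5601
d((29, 0), (-24, 19)) = 56.3028
d((29, 0), (11, -20)) = 26.9072
d((6, 21), (12, 13)) = 10.0
d((6, 21), (27, -25)) = 50.5668
d((6, 21), (-2, 26)) = 9.434 <-- minimum
d((6, 21), (-9, -11)) = 35.3412
d((6, 21), (-24, 19)) = 30.0666
d((6, 21), (11, -20)) = 41.3038
d((12, 13), (27, -25)) = 40.8534
d((12, 13), (-2, 26)) = 19.105
d((12, 13), (-9, -11)) = 31.8904
d((12, 13), (-24, 19)) = 36.4966
d((12, 13), (11, -20)) = 33.0151
d((27, -25), (-2, 26)) = 58.6686
d((27, -25), (-9, -11)) = 38.6264
d((27, -25), (-24, 19)) = 67.3573
d((27, -25), (11, -20)) = 16.7631
d((-2, 26), (-9, -11)) = 37.6563
d((-2, 26), (-24, 19)) = 23.0868
d((-2, 26), (11, -20)) = 47.8017
d((-9, -11), (-24, 19)) = 33.541
d((-9, -11), (11, -20)) = 21.9317
d((-24, 19), (11, -20)) = 52.4023

Closest pair: (6, 21) and (-2, 26) with distance 9.434

The closest pair is (6, 21) and (-2, 26) with Euclidean distance 9.434. For 8 points, brute-force pairwise comparison is shown above. For large n, the divide-and-conquer algorithm (sort by x, recurse on halves, check the dividing strip) achieves O(n log n).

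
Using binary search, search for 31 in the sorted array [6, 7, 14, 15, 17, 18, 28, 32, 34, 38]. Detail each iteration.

Binary search for 31 in [6, 7, 14, 15, 17, 18, 28, 32, 34, 38]:

lo=0, hi=9, mid=4, arr[mid]=17 -> 17 < 31, search right half
lo=5, hi=9, mid=7, arr[mid]=32 -> 32 > 31, search left half
lo=5, hi=6, mid=5, arr[mid]=18 -> 18 < 31, search right half
lo=6, hi=6, mid=6, arr[mid]=28 -> 28 < 31, search right half
lo=7 > hi=6, target 31 not found

Binary search determines that 31 is not in the array after 4 comparisons. The search space was exhausted without finding the target.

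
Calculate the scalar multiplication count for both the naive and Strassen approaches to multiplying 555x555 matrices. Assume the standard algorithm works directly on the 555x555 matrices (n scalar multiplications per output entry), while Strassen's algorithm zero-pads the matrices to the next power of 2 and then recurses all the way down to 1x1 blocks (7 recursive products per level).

Matrix multiplication for 555x555 matrices:

Strassen's algorithm requires power-of-2 dimensions. Pad 555x555 to 1024x1024 (next power of 2).

Standard algorithm: 555^3 = 170953875 multiplications
Strassen's algorithm: 7^(log2(1024)) = 7^10 = 282475249 multiplications
Difference: 170953875 - 282475249 = -111521374 (Strassen uses MORE here due to padding overhead — for small or just-over-power-of-2 n, padding can outweigh the per-level savings)

Standard: 170953875 multiplications (555^3). Strassen: 282475249 multiplications (7^10, after padding to 1024x1024). Strassen reduces 8 recursive multiplications to 7 at each level.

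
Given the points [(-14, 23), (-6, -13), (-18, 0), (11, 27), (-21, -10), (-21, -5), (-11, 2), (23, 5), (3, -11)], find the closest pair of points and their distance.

Computing all pairwise distances among 9 points:

d((-14, 23), (-6, -13)) = 36.8782
d((-14, 23), (-18, 0)) = 23.3452
d((-14, 23), (11, 27)) = 25.318
d((-14, 23), (-21, -10)) = 33.7343
d((-14, 23), (-21, -5)) = 28.8617
d((-14, 23), (-11, 2)) = 21.2132
d((-14, 23), (23, 5)) = 41.1461
d((-14, 23), (3, -11)) = 38.0132
d((-6, -13), (-18, 0)) = 17.6918
d((-6, -13), (11, 27)) = 43.4626
d((-6, -13), (-21, -10)) = 15.2971
d((-6, -13), (-21, -5)) = 17.0
d((-6, -13), (-11, 2)) = 15.8114
d((-6, -13), (23, 5)) = 34.1321
d((-6, -13), (3, -11)) = 9.2195
d((-18, 0), (11, 27)) = 39.6232
d((-18, 0), (-21, -10)) = 10.4403
d((-18, 0), (-21, -5)) = 5.831
d((-18, 0), (-11, 2)) = 7.2801
d((-18, 0), (23, 5)) = 41.3038
d((-18, 0), (3, -11)) = 23.7065
d((11, 27), (-21, -10)) = 48.9183
d((11, 27), (-21, -5)) = 45.2548
d((11, 27), (-11, 2)) = 33.3017
d((11, 27), (23, 5)) = 25.0599
d((11, 27), (3, -11)) = 38.833
d((-21, -10), (-21, -5)) = 5.0 <-- minimum
d((-21, -10), (-11, 2)) = 15.6205
d((-21, -10), (23, 5)) = 46.4866
d((-21, -10), (3, -11)) = 24.0208
d((-21, -5), (-11, 2)) = 12.2066
d((-21, -5), (23, 5)) = 45.1221
d((-21, -5), (3, -11)) = 24.7386
d((-11, 2), (23, 5)) = 34.1321
d((-11, 2), (3, -11)) = 19.105
d((23, 5), (3, -11)) = 25.6125

Closest pair: (-21, -10) and (-21, -5) with distance 5.0

The closest pair is (-21, -10) and (-21, -5) with Euclidean distance 5.0. For 9 points, brute-force pairwise comparison is shown above. For large n, the divide-and-conquer algorithm (sort by x, recurse on halves, check the dividing strip) achieves O(n log n).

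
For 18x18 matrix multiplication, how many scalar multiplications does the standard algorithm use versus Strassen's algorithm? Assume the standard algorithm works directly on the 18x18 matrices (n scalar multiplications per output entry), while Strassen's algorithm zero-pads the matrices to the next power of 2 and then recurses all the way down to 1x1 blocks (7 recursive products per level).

Matrix multiplication for 18x18 matrices:

Strassen's algorithm requires power-of-2 dimensions. Pad 18x18 to 32x32 (next power of 2).

Standard algorithm: 18^3 = 5832 multiplications
Strassen's algorithm: 7^(log2(32)) = 7^5 = 16807 multiplications
Difference: 5832 - 16807 = -10975 (Strassen uses MORE here due to padding overhead — for small or just-over-power-of-2 n, padding can outweigh the per-level savings)

Standard: 5832 multiplications (18^3). Strassen: 16807 multiplications (7^5, after padding to 32x32). Strassen reduces 8 recursive multiplications to 7 at each level.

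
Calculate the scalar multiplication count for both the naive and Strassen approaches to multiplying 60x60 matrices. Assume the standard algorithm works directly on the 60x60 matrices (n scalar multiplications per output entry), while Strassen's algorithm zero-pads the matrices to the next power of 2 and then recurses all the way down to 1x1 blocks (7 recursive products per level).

Matrix multiplication for 60x60 matrices:

Strassen's algorithm requires power-of-2 dimensions. Pad 60x60 to 64x64 (next power of 2).

Standard algorithm: 60^3 = 216000 multiplications
Strassen's algorithm: 7^(log2(64)) = 7^6 = 117649 multiplications
Savings: 216000 - 117649 = 98351 multiplications

Standard: 216000 multiplications (60^3). Strassen: 117649 multiplications (7^6, after padding to 64x64). Strassen reduces 8 recursive multiplications to 7 at each level.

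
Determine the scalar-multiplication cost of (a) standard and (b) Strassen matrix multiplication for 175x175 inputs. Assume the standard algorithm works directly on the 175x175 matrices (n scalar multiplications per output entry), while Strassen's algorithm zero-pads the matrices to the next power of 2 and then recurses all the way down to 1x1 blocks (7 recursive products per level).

Matrix multiplication for 175x175 matrices:

Strassen's algorithm requires power-of-2 dimensions. Pad 175x175 to 256x256 (next power of 2).

Standard algorithm: 175^3 = 5359375 multiplications
Strassen's algorithm: 7^(log2(256)) = 7^8 = 5764801 multiplications
Difference: 5359375 - 5764801 = -405426 (Strassen uses MORE here due to padding overhead — for small or just-over-power-of-2 n, padding can outweigh the per-level savings)

Standard: 5359375 multiplications (175^3). Strassen: 5764801 multiplications (7^8, after padding to 256x256). Strassen reduces 8 recursive multiplications to 7 at each level.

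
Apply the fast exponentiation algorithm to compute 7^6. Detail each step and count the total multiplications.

Computing 7^6 by squaring (build up from 7^1; each line after the first costs one multiplication):

7^1 = 7
7^2 = (7^1)^2 = 7^2 = 49
7^3 = 7 * 7^2 = 7 * 49 = 343
7^6 = (7^3)^2 = 343^2 = 117649

Result: 117649
Multiplications needed: 3 (3 lines after 7^1)

7^6 = 117649. Using exponentiation by squaring, this requires 3 multiplications. The key idea: if the exponent is even, square the half-power; if odd, multiply by the base once.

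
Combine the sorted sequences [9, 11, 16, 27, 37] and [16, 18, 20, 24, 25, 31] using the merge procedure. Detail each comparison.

Merging process:

Compare 9 vs 16: take 9 from left. Merged: [9]
Compare 11 vs 16: take 11 from left. Merged: [9, 11]
Compare 16 vs 16: take 16 from left. Merged: [9, 11, 16]
Compare 27 vs 16: take 16 from right. Merged: [9, 11, 16, 16]
Compare 27 vs 18: take 18 from right. Merged: [9, 11, 16, 16, 18]
Compare 27 vs 20: take 20 from right. Merged: [9, 11, 16, 16, 18, 20]
Compare 27 vs 24: take 24 from right. Merged: [9, 11, 16, 16, 18, 20, 24]
Compare 27 vs 25: take 25 from right. Merged: [9, 11, 16, 16, 18, 20, 24, 25]
Compare 27 vs 31: take 27 from left. Merged: [9, 11, 16, 16, 18, 20, 24, 25, 27]
Compare 37 vs 31: take 31 from right. Merged: [9, 11, 16, 16, 18, 20, 24, 25, 27, 31]
Append remaining from left: [37]. Merged: [9, 11, 16, 16, 18, 20, 24, 25, 27, 31, 37]

Final merged array: [9, 11, 16, 16, 18, 20, 24, 25, 27, 31, 37]
Total comparisons: 10

The merged array is [9, 11, 16, 16, 18, 20, 24, 25, 27, 31, 37], requiring 10 comparisons. The merge step runs in O(n) time where n is the total number of elements.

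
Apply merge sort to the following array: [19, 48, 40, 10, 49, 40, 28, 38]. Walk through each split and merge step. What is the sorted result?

Merge sort trace:

Split: [19, 48, 40, 10, 49, 40, 28, 38] -> [19, 48, 40, 10] and [49, 40, 28, 38]
  Split: [19, 48, 40, 10] -> [19, 48] and [40, 10]
    Split: [19, 48] -> [19] and [48]
    Merge: [19] + [48] -> [19, 48]
    Split: [40, 10] -> [40] and [10]
    Merge: [40] + [10] -> [10, 40]
  Merge: [19, 48] + [10, 40] -> [10, 19, 40, 48]
  Split: [49, 40, 28, 38] -> [49, 40] and [28, 38]
    Split: [49, 40] -> [49] and [40]
    Merge: [49] + [40] -> [40, 49]
    Split: [28, 38] -> [28] and [38]
    Merge: [28] + [38] -> [28, 38]
  Merge: [40, 49] + [28, 38] -> [28, 38, 40, 49]
Merge: [10, 19, 40, 48] + [28, 38, 40, 49] -> [10, 19, 28, 38, 40, 40, 48, 49]

Final sorted array: [10, 19, 28, 38, 40, 40, 48, 49]

The merge sort proceeds by recursively splitting the array and merging sorted halves.
After all merges, the sorted array is [10, 19, 28, 38, 40, 40, 48, 49].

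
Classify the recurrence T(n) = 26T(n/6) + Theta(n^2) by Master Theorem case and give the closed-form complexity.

Master Theorem for T(n) = 26T(n/6) + O(n^2):

a = 26, b = 6, c = 2
log_b(a) = log_6(26) = 1.8184

Case 3: c = 2 > log_6(26) = 1.8184
T(n) = O(n^2) = O(n^2)

For T(n) = 26T(n/6) + O(n^2): log_6(26) = 1.8184. This is Case 3 of the Master Theorem (c > log_b(a), work dominated by root), giving O(n^2).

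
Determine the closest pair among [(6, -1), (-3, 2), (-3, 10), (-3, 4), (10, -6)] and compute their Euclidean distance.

Computing all pairwise distances among 5 points:

d((6, -1), (-3, 2)) = 9.4868
d((6, -1), (-3, 10)) = 14.2127
d((6, -1), (-3, 4)) = 10.2956
d((6, -1), (10, -6)) = 6.4031
d((-3, 2), (-3, 10)) = 8.0
d((-3, 2), (-3, 4)) = 2.0 <-- minimum
d((-3, 2), (10, -6)) = 15.2643
d((-3, 10), (-3, 4)) = 6.0
d((-3, 10), (10, -6)) = 20.6155
d((-3, 4), (10, -6)) = 16.4012

Closest pair: (-3, 2) and (-3, 4) with distance 2.0

The closest pair is (-3, 2) and (-3, 4) with Euclidean distance 2.0. For 5 points, brute-force pairwise comparison is shown above. For large n, the divide-and-conquer algorithm (sort by x, recurse on halves, check the dividing strip) achieves O(n log n).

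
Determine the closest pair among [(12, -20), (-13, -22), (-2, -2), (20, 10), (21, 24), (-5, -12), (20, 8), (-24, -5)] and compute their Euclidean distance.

Computing all pairwise distances among 8 points:

d((12, -20), (-13, -22)) = 25.0799
d((12, -20), (-2, -2)) = 22.8035
d((12, -20), (20, 10)) = 31.0483
d((12, -20), (21, 24)) = 44.911
d((12, -20), (-5, -12)) = 18.7883
d((12, -20), (20, 8)) = 29.1204
d((12, -20), (-24, -5)) = 39.0
d((-13, -22), (-2, -2)) = 22.8254
d((-13, -22), (20, 10)) = 45.9674
d((-13, -22), (21, 24)) = 57.2014
d((-13, -22), (-5, -12)) = 12.8062
d((-13, -22), (20, 8)) = 44.5982
d((-13, -22), (-24, -5)) = 20.2485
d((-2, -2), (20, 10)) = 25.0599
d((-2, -2), (21, 24)) = 34.7131
d((-2, -2), (-5, -12)) = 10.4403
d((-2, -2), (20, 8)) = 24.1661
d((-2, -2), (-24, -5)) = 22.2036
d((20, 10), (21, 24)) = 14.0357
d((20, 10), (-5, -12)) = 33.3017
d((20, 10), (20, 8)) = 2.0 <-- minimum
d((20, 10), (-24, -5)) = 46.4866
d((21, 24), (-5, -12)) = 44.4072
d((21, 24), (20, 8)) = 16.0312
d((21, 24), (-24, -5)) = 53.535
d((-5, -12), (20, 8)) = 32.0156
d((-5, -12), (-24, -5)) = 20.2485
d((20, 8), (-24, -5)) = 45.8803

Closest pair: (20, 10) and (20, 8) with distance 2.0

The closest pair is (20, 10) and (20, 8) with Euclidean distance 2.0. For 8 points, brute-force pairwise comparison is shown above. For large n, the divide-and-conquer algorithm (sort by x, recurse on halves, check the dividing strip) achieves O(n log n).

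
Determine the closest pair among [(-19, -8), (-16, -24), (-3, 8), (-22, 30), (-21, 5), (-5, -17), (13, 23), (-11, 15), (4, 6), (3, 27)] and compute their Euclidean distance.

Computing all pairwise distances among 10 points:

d((-19, -8), (-16, -24)) = 16.2788
d((-19, -8), (-3, 8)) = 22.6274
d((-19, -8), (-22, 30)) = 38.1182
d((-19, -8), (-21, 5)) = 13.1529
d((-19, -8), (-5, -17)) = 16.6433
d((-19, -8), (13, 23)) = 44.5533
d((-19, -8), (-11, 15)) = 24.3516
d((-19, -8), (4, 6)) = 26.9258
d((-19, -8), (3, 27)) = 41.3401
d((-16, -24), (-3, 8)) = 34.5398
d((-16, -24), (-22, 30)) = 54.3323
d((-16, -24), (-21, 5)) = 29.4279
d((-16, -24), (-5, -17)) = 13.0384
d((-16, -24), (13, 23)) = 55.2268
d((-16, -24), (-11, 15)) = 39.3192
d((-16, -24), (4, 6)) = 36.0555
d((-16, -24), (3, 27)) = 54.4243
d((-3, 8), (-22, 30)) = 29.0689
d((-3, 8), (-21, 5)) = 18.2483
d((-3, 8), (-5, -17)) = 25.0799
d((-3, 8), (13, 23)) = 21.9317
d((-3, 8), (-11, 15)) = 10.6301
d((-3, 8), (4, 6)) = 7.2801 <-- minimum
d((-3, 8), (3, 27)) = 19.9249
d((-22, 30), (-21, 5)) = 25.02
d((-22, 30), (-5, -17)) = 49.98
d((-22, 30), (13, 23)) = 35.6931
d((-22, 30), (-11, 15)) = 18.6011
d((-22, 30), (4, 6)) = 35.3836
d((-22, 30), (3, 27)) = 25.1794
d((-21, 5), (-5, -17)) = 27.2029
d((-21, 5), (13, 23)) = 38.4708
d((-21, 5), (-11, 15)) = 14.1421
d((-21, 5), (4, 6)) = 25.02
d((-21, 5), (3, 27)) = 32.5576
d((-5, -17), (13, 23)) = 43.8634
d((-5, -17), (-11, 15)) = 32.5576
d((-5, -17), (4, 6)) = 24.6982
d((-5, -17), (3, 27)) = 44.7214
d((13, 23), (-11, 15)) = 25.2982
d((13, 23), (4, 6)) = 19.2354
d((13, 23), (3, 27)) = 10.7703
d((-11, 15), (4, 6)) = 17.4929
d((-11, 15), (3, 27)) = 18.4391
d((4, 6), (3, 27)) = 21.0238

Closest pair: (-3, 8) and (4, 6) with distance 7.2801

The closest pair is (-3, 8) and (4, 6) with Euclidean distance 7.2801. For 10 points, brute-force pairwise comparison is shown above. For large n, the divide-and-conquer algorithm (sort by x, recurse on halves, check the dividing strip) achieves O(n log n).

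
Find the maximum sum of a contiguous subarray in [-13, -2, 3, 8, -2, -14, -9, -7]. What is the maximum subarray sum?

Using Kadane's algorithm on [-13, -2, 3, 8, -2, -14, -9, -7]:

Scanning through the array:
Position 1 (value -2): max_ending_here = -2, max_so_far = -2
Position 2 (value 3): max_ending_here = 3, max_so_far = 3
Position 3 (value 8): max_ending_here = 11, max_so_far = 11
Position 4 (value -2): max_ending_here = 9, max_so_far = 11
Position 5 (value -14): max_ending_here = -5, max_so_far = 11
Position 6 (value -9): max_ending_here = -9, max_so_far = 11
Position 7 (value -7): max_ending_here = -7, max_so_far = 11

Maximum subarray: [3, 8]
Maximum sum: 11

The maximum subarray is [3, 8] with sum 11. This subarray runs from index 2 to index 3.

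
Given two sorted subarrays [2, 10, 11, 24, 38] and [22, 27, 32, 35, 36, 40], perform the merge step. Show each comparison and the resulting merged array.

Merging process:

Compare 2 vs 22: take 2 from left. Merged: [2]
Compare 10 vs 22: take 10 from left. Merged: [2, 10]
Compare 11 vs 22: take 11 from left. Merged: [2, 10, 11]
Compare 24 vs 22: take 22 from right. Merged: [2, 10, 11, 22]
Compare 24 vs 27: take 24 from left. Merged: [2, 10, 11, 22, 24]
Compare 38 vs 27: take 27 from right. Merged: [2, 10, 11, 22, 24, 27]
Compare 38 vs 32: take 32 from right. Merged: [2, 10, 11, 22, 24, 27, 32]
Compare 38 vs 35: take 35 from right. Merged: [2, 10, 11, 22, 24, 27, 32, 35]
Compare 38 vs 36: take 36 from right. Merged: [2, 10, 11, 22, 24, 27, 32, 35, 36]
Compare 38 vs 40: take 38 from left. Merged: [2, 10, 11, 22, 24, 27, 32, 35, 36, 38]
Append remaining from right: [40]. Merged: [2, 10, 11, 22, 24, 27, 32, 35, 36, 38, 40]

Final merged array: [2, 10, 11, 22, 24, 27, 32, 35, 36, 38, 40]
Total comparisons: 10

The merged array is [2, 10, 11, 22, 24, 27, 32, 35, 36, 38, 40], requiring 10 comparisons. The merge step runs in O(n) time where n is the total number of elements.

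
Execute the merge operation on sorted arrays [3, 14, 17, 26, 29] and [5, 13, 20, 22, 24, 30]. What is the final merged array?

Merging process:

Compare 3 vs 5: take 3 from left. Merged: [3]
Compare 14 vs 5: take 5 from right. Merged: [3, 5]
Compare 14 vs 13: take 13 from right. Merged: [3, 5, 13]
Compare 14 vs 20: take 14 from left. Merged: [3, 5, 13, 14]
Compare 17 vs 20: take 17 from left. Merged: [3, 5, 13, 14, 17]
Compare 26 vs 20: take 20 from right. Merged: [3, 5, 13, 14, 17, 20]
Compare 26 vs 22: take 22 from right. Merged: [3, 5, 13, 14, 17, 20, 22]
Compare 26 vs 24: take 24 from right. Merged: [3, 5, 13, 14, 17, 20, 22, 24]
Compare 26 vs 30: take 26 from left. Merged: [3, 5, 13, 14, 17, 20, 22, 24, 26]
Compare 29 vs 30: take 29 from left. Merged: [3, 5, 13, 14, 17, 20, 22, 24, 26, 29]
Append remaining from right: [30]. Merged: [3, 5, 13, 14, 17, 20, 22, 24, 26, 29, 30]

Final merged array: [3, 5, 13, 14, 17, 20, 22, 24, 26, 29, 30]
Total comparisons: 10

The merged array is [3, 5, 13, 14, 17, 20, 22, 24, 26, 29, 30], requiring 10 comparisons. The merge step runs in O(n) time where n is the total number of elements.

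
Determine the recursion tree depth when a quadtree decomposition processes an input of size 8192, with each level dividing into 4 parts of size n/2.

For divide and conquer with division factor 2:

Problem sizes at each level:
Level 0: 8192
Level 1: 4096
Level 2: 2048
Level 3: 1024
Level 4: 512
Level 5: 256
Level 6: 128
Level 7: 64
Level 8: 32
Level 9: 16
Level 10: 8
Level 11: 4
Level 12: 2
Level 13: 1

The root is level 0 and the size-1 base case is level 13 (the tree spans levels 0 through 13, i.e. 14 levels counting the root), so the depth is the number of divisions: log_2(8192) = 13

The recursion tree depth is log_2(8192) = 13. At each level, the problem size is divided by 2, so it takes 13 divisions to reduce to a base case of size 1. The algorithm makes 4 recursive calls at each level.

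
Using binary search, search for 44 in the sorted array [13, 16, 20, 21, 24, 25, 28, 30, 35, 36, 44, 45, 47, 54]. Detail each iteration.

Binary search for 44 in [13, 16, 20, 21, 24, 25, 28, 30, 35, 36, 44, 45, 47, 54]:

lo=0, hi=13, mid=6, arr[mid]=28 -> 28 < 44, search right half
lo=7, hi=13, mid=10, arr[mid]=44 -> Found target at index 10!

Binary search finds 44 at index 10 after 2 comparisons. The search repeatedly halves the search space by comparing with the middle element.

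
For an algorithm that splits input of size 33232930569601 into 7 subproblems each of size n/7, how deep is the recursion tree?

For divide and conquer with division factor 7:

Problem sizes at each level:
Level 0: 33232930569601
Level 1: 4747561509943
Level 2: 678223072849
Level 3: 96889010407
Level 4: 13841287201
Level 5: 1977326743
Level 6: 282475249
Level 7: 40353607
Level 8: 5764801
Level 9: 823543
Level 10: 117649
Level 11: 16807
Level 12: 2401
Level 13: 343
Level 14: 49
Level 15: 7
Level 16: 1

The root is level 0 and the size-1 base case is level 16 (the tree spans levels 0 through 16, i.e. 17 levels counting the root), so the depth is the number of divisions: log_7(33232930569601) = 16

The recursion tree depth is log_7(33232930569601) = 16. At each level, the problem size is divided by 7, so it takes 16 divisions to reduce to a base case of size 1. The algorithm makes 7 recursive calls at each level.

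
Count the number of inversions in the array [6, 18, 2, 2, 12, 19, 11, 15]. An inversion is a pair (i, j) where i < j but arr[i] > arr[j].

Finding inversions in [6, 18, 2, 2, 12, 19, 11, 15]:

(0, 2): arr[0]=6 > arr[2]=2
(0, 3): arr[0]=6 > arr[3]=2
(1, 2): arr[1]=18 > arr[2]=2
(1, 3): arr[1]=18 > arr[3]=2
(1, 4): arr[1]=18 > arr[4]=12
(1, 6): arr[1]=18 > arr[6]=11
(1, 7): arr[1]=18 > arr[7]=15
(4, 6): arr[4]=12 > arr[6]=11
(5, 6): arr[5]=19 > arr[6]=11
(5, 7): arr[5]=19 > arr[7]=15

Total inversions: 10

The array has 10 inversion(s): (0,2), (0,3), (1,2), (1,3), (1,4), (1,6), (1,7), (4,6), (5,6), (5,7). Each pair (i,j) satisfies i < j and arr[i] > arr[j].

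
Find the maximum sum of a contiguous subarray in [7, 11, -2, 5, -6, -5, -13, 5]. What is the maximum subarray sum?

Using Kadane's algorithm on [7, 11, -2, 5, -6, -5, -13, 5]:

Scanning through the array:
Position 1 (value 11): max_ending_here = 18, max_so_far = 18
Position 2 (value -2): max_ending_here = 16, max_so_far = 18
Position 3 (value 5): max_ending_here = 21, max_so_far = 21
Position 4 (value -6): max_ending_here = 15, max_so_far = 21
Position 5 (value -5): max_ending_here = 10, max_so_far = 21
Position 6 (value -13): max_ending_here = -3, max_so_far = 21
Position 7 (value 5): max_ending_here = 5, max_so_far = 21

Maximum subarray: [7, 11, -2, 5]
Maximum sum: 21

The maximum subarray is [7, 11, -2, 5] with sum 21. This subarray runs from index 0 to index 3.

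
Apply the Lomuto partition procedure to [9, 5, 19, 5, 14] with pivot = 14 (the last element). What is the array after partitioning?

Lomuto partition with pivot = 14:

Initial array: [9, 5, 19, 5, 14]

arr[0]=9 <= 14: swap with position 0, array becomes [9, 5, 19, 5, 14]
arr[1]=5 <= 14: swap with position 1, array becomes [9, 5, 19, 5, 14]
arr[2]=19 > 14: no swap
arr[3]=5 <= 14: swap with position 2, array becomes [9, 5, 5, 19, 14]

Place pivot at position 3: [9, 5, 5, 14, 19]
Pivot position: 3

After partitioning with pivot 14, the array becomes [9, 5, 5, 14, 19]. The pivot is placed at index 3. All elements to the left of the pivot are <= 14, and all elements to the right are > 14.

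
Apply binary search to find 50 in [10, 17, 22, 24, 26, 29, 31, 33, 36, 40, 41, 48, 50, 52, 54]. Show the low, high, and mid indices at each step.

Binary search for 50 in [10, 17, 22, 24, 26, 29, 31, 33, 36, 40, 41, 48, 50, 52, 54]:

lo=0, hi=14, mid=7, arr[mid]=33 -> 33 < 50, search right half
lo=8, hi=14, mid=11, arr[mid]=48 -> 48 < 50, search right half
lo=12, hi=14, mid=13, arr[mid]=52 -> 52 > 50, search left half
lo=12, hi=12, mid=12, arr[mid]=50 -> Found target at index 12!

Binary search finds 50 at index 12 after 4 comparisons. The search repeatedly halves the search space by comparing with the middle element.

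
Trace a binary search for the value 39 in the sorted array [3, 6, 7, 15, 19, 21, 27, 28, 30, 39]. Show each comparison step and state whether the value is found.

Binary search for 39 in [3, 6, 7, 15, 19, 21, 27, 28, 30, 39]:

lo=0, hi=9, mid=4, arr[mid]=19 -> 19 < 39, search right half
lo=5, hi=9, mid=7, arr[mid]=28 -> 28 < 39, search right half
lo=8, hi=9, mid=8, arr[mid]=30 -> 30 < 39, search right half
lo=9, hi=9, mid=9, arr[mid]=39 -> Found target at index 9!

Binary search finds 39 at index 9 after 4 comparisons. The search repeatedly halves the search space by comparing with the middle element.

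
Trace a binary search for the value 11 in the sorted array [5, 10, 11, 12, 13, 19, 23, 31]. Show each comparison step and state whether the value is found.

Binary search for 11 in [5, 10, 11, 12, 13, 19, 23, 31]:

lo=0, hi=7, mid=3, arr[mid]=12 -> 12 > 11, search left half
lo=0, hi=2, mid=1, arr[mid]=10 -> 10 < 11, search right half
lo=2, hi=2, mid=2, arr[mid]=11 -> Found target at index 2!

Binary search finds 11 at index 2 after 3 comparisons. The search repeatedly halves the search space by comparing with the middle element.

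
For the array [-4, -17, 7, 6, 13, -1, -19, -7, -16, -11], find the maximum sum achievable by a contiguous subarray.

Using Kadane's algorithm on [-4, -17, 7, 6, 13, -1, -19, -7, -16, -11]:

Scanning through the array:
Position 1 (value -17): max_ending_here = -17, max_so_far = -4
Position 2 (value 7): max_ending_here = 7, max_so_far = 7
Position 3 (value 6): max_ending_here = 13, max_so_far = 13
Position 4 (value 13): max_ending_here = 26, max_so_far = 26
Position 5 (value -1): max_ending_here = 25, max_so_far = 26
Position 6 (value -19): max_ending_here = 6, max_so_far = 26
Position 7 (value -7): max_ending_here = -1, max_so_far = 26
Position 8 (value -16): max_ending_here = -16, max_so_far = 26
Position 9 (value -11): max_ending_here = -11, max_so_far = 26

Maximum subarray: [7, 6, 13]
Maximum sum: 26

The maximum subarray is [7, 6, 13] with sum 26. This subarray runs from index 2 to index 4.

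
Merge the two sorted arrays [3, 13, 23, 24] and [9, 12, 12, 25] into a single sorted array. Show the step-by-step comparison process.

Merging process:

Compare 3 vs 9: take 3 from left. Merged: [3]
Compare 13 vs 9: take 9 from right. Merged: [3, 9]
Compare 13 vs 12: take 12 from right. Merged: [3, 9, 12]
Compare 13 vs 12: take 12 from right. Merged: [3, 9, 12, 12]
Compare 13 vs 25: take 13 from left. Merged: [3, 9, 12, 12, 13]
Compare 23 vs 25: take 23 from left. Merged: [3, 9, 12, 12, 13, 23]
Compare 24 vs 25: take 24 from left. Merged: [3, 9, 12, 12, 13, 23, 24]
Append remaining from right: [25]. Merged: [3, 9, 12, 12, 13, 23, 24, 25]

Final merged array: [3, 9, 12, 12, 13, 23, 24, 25]
Total comparisons: 7

The merged array is [3, 9, 12, 12, 13, 23, 24, 25], requiring 7 comparisons. The merge step runs in O(n) time where n is the total number of elements.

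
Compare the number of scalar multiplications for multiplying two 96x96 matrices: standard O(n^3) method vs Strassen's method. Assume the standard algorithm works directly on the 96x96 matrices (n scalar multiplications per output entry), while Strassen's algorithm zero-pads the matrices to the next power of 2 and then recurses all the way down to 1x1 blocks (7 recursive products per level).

Matrix multiplication for 96x96 matrices:

Strassen's algorithm requires power-of-2 dimensions. Pad 96x96 to 128x128 (next power of 2).

Standard algorithm: 96^3 = 884736 multiplications
Strassen's algorithm: 7^(log2(128)) = 7^7 = 823543 multiplications
Savings: 884736 - 823543 = 61193 multiplications

Standard: 884736 multiplications (96^3). Strassen: 823543 multiplications (7^7, after padding to 128x128). Strassen reduces 8 recursive multiplications to 7 at each level.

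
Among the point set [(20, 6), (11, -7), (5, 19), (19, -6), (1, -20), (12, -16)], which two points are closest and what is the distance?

Computing all pairwise distances among 6 points:

d((20, 6), (11, -7)) = 15.8114
d((20, 6), (5, 19)) = 19.8494
d((20, 6), (19, -6)) = 12.0416
d((20, 6), (1, -20)) = 32.2025
d((20, 6), (12, -16)) = 23.4094
d((11, -7), (5, 19)) = 26.6833
d((11, -7), (19, -6)) = 8.0623 <-- minimum
d((11, -7), (1, -20)) = 16.4012
d((11, -7), (12, -16)) = 9.0554
d((5, 19), (19, -6)) = 28.6531
d((5, 19), (1, -20)) = 39.2046
d((5, 19), (12, -16)) = 35.6931
d((19, -6), (1, -20)) = 22.8035
d((19, -6), (12, -16)) = 12.2066
d((1, -20), (12, -16)) = 11.7047

Closest pair: (11, -7) and (19, -6) with distance 8.0623

The closest pair is (11, -7) and (19, -6) with Euclidean distance 8.0623. For 6 points, brute-force pairwise comparison is shown above. For large n, the divide-and-conquer algorithm (sort by x, recurse on halves, check the dividing strip) achieves O(n log n).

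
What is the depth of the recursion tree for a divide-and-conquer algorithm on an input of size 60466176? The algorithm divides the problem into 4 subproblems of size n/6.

For divide and conquer with division factor 6:

Problem sizes at each level:
Level 0: 60466176
Level 1: 10077696
Level 2: 1679616
Level 3: 279936
Level 4: 46656
Level 5: 7776
Level 6: 1296
Level 7: 216
Level 8: 36
Level 9: 6
Level 10: 1

The root is level 0 and the size-1 base case is level 10 (the tree spans levels 0 through 10, i.e. 11 levels counting the root), so the depth is the number of divisions: log_6(60466176) = 10

The recursion tree depth is log_6(60466176) = 10. At each level, the problem size is divided by 6, so it takes 10 divisions to reduce to a base case of size 1. The algorithm makes 4 recursive calls at each level.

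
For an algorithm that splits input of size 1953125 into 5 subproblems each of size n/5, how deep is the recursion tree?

For divide and conquer with division factor 5:

Problem sizes at each level:
Level 0: 1953125
Level 1: 390625
Level 2: 78125
Level 3: 15625
Level 4: 3125
Level 5: 625
Level 6: 125
Level 7: 25
Level 8: 5
Level 9: 1

The root is level 0 and the size-1 base case is level 9 (the tree spans levels 0 through 9, i.e. 10 levels counting the root), so the depth is the number of divisions: log_5(1953125) = 9

The recursion tree depth is log_5(1953125) = 9. At each level, the problem size is divided by 5, so it takes 9 divisions to reduce to a base case of size 1. The algorithm makes 5 recursive calls at each level.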